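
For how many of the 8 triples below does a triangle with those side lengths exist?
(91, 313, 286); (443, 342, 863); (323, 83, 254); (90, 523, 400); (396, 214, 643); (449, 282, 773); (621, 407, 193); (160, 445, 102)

(91,286,313): 91+286 > 313 → valid
(342,443,863): 342+443 ≤ 863 → not valid
(83,254,323): 83+254 > 323 → valid
(90,400,523): 90+400 ≤ 523 → not valid
(214,396,643): 214+396 ≤ 643 → not valid
(282,449,773): 282+449 ≤ 773 → not valid
(193,407,621): 193+407 ≤ 621 → not valid
(102,160,445): 102+160 ≤ 445 → not valid
2 of the 8 triples form a triangle.

2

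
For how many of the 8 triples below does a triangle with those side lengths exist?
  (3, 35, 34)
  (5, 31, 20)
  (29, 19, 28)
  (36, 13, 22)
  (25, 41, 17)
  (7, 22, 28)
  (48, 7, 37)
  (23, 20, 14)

5

(3,34,35): 3+34 > 35 → valid
(5,20,31): 5+20 ≤ 31 → not valid
(19,28,29): 19+28 > 29 → valid
(13,22,36): 13+22 ≤ 36 → not valid
(17,25,41): 17+25 > 41 → valid
(7,22,28): 7+22 > 28 → valid
(7,37,48): 7+37 ≤ 48 → not valid
(14,20,23): 14+20 > 23 → valid
5 of the 8 triples form a triangle.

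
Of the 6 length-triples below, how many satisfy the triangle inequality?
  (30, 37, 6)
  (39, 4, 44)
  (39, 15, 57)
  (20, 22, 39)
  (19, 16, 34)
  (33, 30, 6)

(6,30,37): 6+30 ≤ 37 → not valid
(4,39,44): 4+39 ≤ 44 → not valid
(15,39,57): 15+39 ≤ 57 → not valid
(20,22,39): 20+22 > 39 → valid
(16,19,34): 16+19 > 34 → valid
(6,30,33): 6+30 > 33 → valid
3 of the 6 triples form a triangle.

3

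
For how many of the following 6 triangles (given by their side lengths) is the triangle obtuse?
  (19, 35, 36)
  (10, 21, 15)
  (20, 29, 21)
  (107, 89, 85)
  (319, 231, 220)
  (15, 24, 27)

1

(19,35,36): 19²+35² = 1586 > 1296 = 36² → acute
(10,21,15): 10²+15² = 325 < 441 = 21² → obtuse
(20,29,21): 20²+21² = 841 = 29² → right
(107,89,85): 85²+89² = 15146 > 11449 = 107² → acute
(319,231,220): 220²+231² = 101761 = 319² → right
(15,24,27): 15²+24² = 801 > 729 = 27² → acute
1 of the 6 is obtuse.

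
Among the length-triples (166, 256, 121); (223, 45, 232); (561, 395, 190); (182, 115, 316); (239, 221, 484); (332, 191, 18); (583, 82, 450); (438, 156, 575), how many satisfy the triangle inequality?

4

(121,166,256): 121+166 > 256 → valid
(45,223,232): 45+223 > 232 → valid
(190,395,561): 190+395 > 561 → valid
(115,182,316): 115+182 ≤ 316 → not valid
(221,239,484): 221+239 ≤ 484 → not valid
(18,191,332): 18+191 ≤ 332 → not valid
(82,450,583): 82+450 ≤ 583 → not valid
(156,438,575): 156+438 > 575 → valid
4 of the 8 triples form a triangle.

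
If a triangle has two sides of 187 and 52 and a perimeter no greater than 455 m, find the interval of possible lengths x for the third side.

Triangle inequality alone gives 135 < x < 239.
The perimeter condition gives x ≤ 455 − 187 − 52 = 216.
Intersecting the two: 135 < x ≤ 216.

135 < x ≤ 216 m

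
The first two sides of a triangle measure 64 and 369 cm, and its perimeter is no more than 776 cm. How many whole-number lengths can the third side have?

Triangle inequality: 305 < x < 433. Perimeter ≤ 776 gives x ≤ 776 − 64 − 369 = 343.
So 305 < x ≤ 343; integers 306 through 343: 38 values.

38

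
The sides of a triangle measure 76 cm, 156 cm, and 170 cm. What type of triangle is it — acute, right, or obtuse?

Compare the square of the longest side to the sum of squares of the other two: 76² + 156² = 30112 > 28900 = 170².

acute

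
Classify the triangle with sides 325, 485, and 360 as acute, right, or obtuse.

Compare the square of the longest side to the sum of squares of the other two: 325² + 360² = 235225 = 485².

right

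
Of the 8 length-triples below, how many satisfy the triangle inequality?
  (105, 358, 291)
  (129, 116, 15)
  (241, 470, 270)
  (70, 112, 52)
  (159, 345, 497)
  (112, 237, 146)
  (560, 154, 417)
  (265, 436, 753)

7

(105,291,358): 105+291 > 358 → valid
(15,116,129): 15+116 > 129 → valid
(241,270,470): 241+270 > 470 → valid
(52,70,112): 52+70 > 112 → valid
(159,345,497): 159+345 > 497 → valid
(112,146,237): 112+146 > 237 → valid
(154,417,560): 154+417 > 560 → valid
(265,436,753): 265+436 ≤ 753 → not valid
7 of the 8 triples form a triangle.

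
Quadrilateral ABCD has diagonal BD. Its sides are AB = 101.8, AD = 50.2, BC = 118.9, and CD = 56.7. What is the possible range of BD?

From triangle ABD: |101.8 − 50.2| < BD < 101.8 + 50.2, i.e. 51.6 < BD < 152.0.
From triangle CBD: 62.2 < BD < 175.6.
Both must hold, so BD lies in the intersection.

62.2 < BD < 152.0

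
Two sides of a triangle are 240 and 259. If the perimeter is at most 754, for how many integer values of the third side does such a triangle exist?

236

Triangle inequality: 19 < x < 499. Perimeter ≤ 754 gives x ≤ 754 − 240 − 259 = 255.
So 19 < x ≤ 255; integers 20 through 255: 236 values.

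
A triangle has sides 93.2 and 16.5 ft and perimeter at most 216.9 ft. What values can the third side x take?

Triangle inequality alone gives 76.7 < x < 109.7.
The perimeter condition gives x ≤ 216.9 − 93.2 − 16.5 = 107.2.
Intersecting the two: 76.7 < x ≤ 107.2.

76.7 < x ≤ 107.2 ft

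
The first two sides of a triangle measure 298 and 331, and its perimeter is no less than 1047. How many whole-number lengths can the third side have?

211

Triangle inequality: 33 < x < 629. Perimeter ≥ 1047 gives x ≥ 1047 − 298 − 331 = 418.
So 418 ≤ x < 629; integers 418 through 628: 211 values.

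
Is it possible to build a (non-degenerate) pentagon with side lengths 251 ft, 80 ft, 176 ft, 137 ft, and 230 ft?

Yes

A pentagon exists iff every side is shorter than the sum of the others — equivalently, the longest side is less than the sum of the rest.
Longest side 251 < 623 (sum of the remaining 4), so yes.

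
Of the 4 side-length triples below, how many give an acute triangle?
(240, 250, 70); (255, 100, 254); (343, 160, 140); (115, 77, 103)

2

(240,250,70): 70²+240² = 62500 = 250² → right
(255,100,254): 100²+254² = 74516 > 65025 = 255² → acute
(343,160,140): 140+160 ≤ 343, not a triangle
(115,77,103): 77²+103² = 16538 > 13225 = 115² → acute
2 of the 4 are acute.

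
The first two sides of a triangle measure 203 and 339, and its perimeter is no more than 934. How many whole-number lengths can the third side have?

Triangle inequality: 136 < x < 542. Perimeter ≤ 934 gives x ≤ 934 − 203 − 339 = 392.
So 136 < x ≤ 392; integers 137 through 392: 256 values.

256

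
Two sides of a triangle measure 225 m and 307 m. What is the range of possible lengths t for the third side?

By the triangle inequality, t must be less than 225 + 307 = 532 and greater than |225 − 307| = 82.

82 < t < 532 (m)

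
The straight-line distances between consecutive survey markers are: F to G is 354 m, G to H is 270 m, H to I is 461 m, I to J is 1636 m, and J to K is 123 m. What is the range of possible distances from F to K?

428 ≤ FK ≤ 2844 m

The maximum is all hops collinear in one direction: 354 + 270 + 461 + 1636 + 123 = 2844.
The longest hop is 1636; the others sum to 1208. Folding the others back against it leaves at least 1636 − 1208 = 428.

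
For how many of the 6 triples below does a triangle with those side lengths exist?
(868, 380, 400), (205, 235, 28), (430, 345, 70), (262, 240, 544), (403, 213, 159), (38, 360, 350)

(380,400,868): 380+400 ≤ 868 → not valid
(28,205,235): 28+205 ≤ 235 → not valid
(70,345,430): 70+345 ≤ 430 → not valid
(240,262,544): 240+262 ≤ 544 → not valid
(159,213,403): 159+213 ≤ 403 → not valid
(38,350,360): 38+350 > 360 → valid
1 of the 6 triples forms a triangle.

1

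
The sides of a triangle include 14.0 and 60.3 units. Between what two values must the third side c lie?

By the triangle inequality, c must be less than 14.0 + 60.3 = 74.3 and greater than |14.0 − 60.3| = 46.3.

46.3 < c < 74.3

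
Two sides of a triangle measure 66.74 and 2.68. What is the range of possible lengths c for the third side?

64.06 < c < 69.42

By the triangle inequality, c must be less than 66.74 + 2.68 = 69.42 and greater than |66.74 − 2.68| = 64.06.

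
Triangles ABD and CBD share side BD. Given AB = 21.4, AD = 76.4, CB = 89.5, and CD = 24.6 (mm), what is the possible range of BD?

64.9 < BD < 97.8

From triangle ABD: |21.4 − 76.4| < BD < 21.4 + 76.4, i.e. 55.0 < BD < 97.8.
From triangle CBD: 64.9 < BD < 114.1.
Both must hold, so BD lies in the intersection.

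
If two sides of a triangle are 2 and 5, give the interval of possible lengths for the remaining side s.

3 < s < 7

By the triangle inequality, s must be less than 2 + 5 = 7 and greater than |2 − 5| = 3.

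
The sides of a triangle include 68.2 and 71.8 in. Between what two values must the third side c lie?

By the triangle inequality, c must be less than 68.2 + 71.8 = 140.0 and greater than |68.2 − 71.8| = 3.6.

3.6 < c < 140.0 (in)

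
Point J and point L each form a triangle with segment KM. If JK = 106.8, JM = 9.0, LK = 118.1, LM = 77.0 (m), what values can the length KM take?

From triangle JKM: |106.8 − 9.0| < KM < 106.8 + 9.0, i.e. 97.8 < KM < 115.8.
From triangle LKM: 41.1 < KM < 195.1.
Both must hold, so KM lies in the intersection.

97.8 < KM < 115.8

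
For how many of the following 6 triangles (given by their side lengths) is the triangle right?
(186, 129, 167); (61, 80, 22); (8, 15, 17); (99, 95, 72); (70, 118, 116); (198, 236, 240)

1

(186,129,167): 129²+167² = 44530 > 34596 = 186² → acute
(61,80,22): 22²+61² = 4205 < 6400 = 80² → obtuse
(8,15,17): 8²+15² = 289 = 17² → right
(99,95,72): 72²+95² = 14209 > 9801 = 99² → acute
(70,118,116): 70²+116² = 18356 > 13924 = 118² → acute
(198,236,240): 198²+236² = 94900 > 57600 = 240² → acute
1 of the 6 is right.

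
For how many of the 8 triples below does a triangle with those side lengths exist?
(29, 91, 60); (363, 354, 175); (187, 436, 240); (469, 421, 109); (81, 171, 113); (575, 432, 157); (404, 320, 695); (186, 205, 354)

6

(29,60,91): 29+60 ≤ 91 → not valid
(175,354,363): 175+354 > 363 → valid
(187,240,436): 187+240 ≤ 436 → not valid
(109,421,469): 109+421 > 469 → valid
(81,113,171): 81+113 > 171 → valid
(157,432,575): 157+432 > 575 → valid
(320,404,695): 320+404 > 695 → valid
(186,205,354): 186+205 > 354 → valid
6 of the 8 triples form a triangle.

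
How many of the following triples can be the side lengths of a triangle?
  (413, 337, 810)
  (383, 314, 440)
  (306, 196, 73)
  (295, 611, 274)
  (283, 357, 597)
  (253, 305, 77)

3

(337,413,810): 337+413 ≤ 810 → not valid
(314,383,440): 314+383 > 440 → valid
(73,196,306): 73+196 ≤ 306 → not valid
(274,295,611): 274+295 ≤ 611 → not valid
(283,357,597): 283+357 > 597 → valid
(77,253,305): 77+253 > 305 → valid
3 of the 6 triples form a triangle.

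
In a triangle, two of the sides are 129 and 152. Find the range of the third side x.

23 < x < 281

By the triangle inequality, x must be less than 129 + 152 = 281 and greater than |129 − 152| = 23.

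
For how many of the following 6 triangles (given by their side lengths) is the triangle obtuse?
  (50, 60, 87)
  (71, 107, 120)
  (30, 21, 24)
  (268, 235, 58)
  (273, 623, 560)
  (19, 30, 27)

(50,60,87): 50²+60² = 6100 < 7569 = 87² → obtuse
(71,107,120): 71²+107² = 16490 > 14400 = 120² → acute
(30,21,24): 21²+24² = 1017 > 900 = 30² → acute
(268,235,58): 58²+235² = 58589 < 71824 = 268² → obtuse
(273,623,560): 273²+560² = 388129 = 623² → right
(19,30,27): 19²+27² = 1090 > 900 = 30² → acute
2 of the 6 are obtuse.

2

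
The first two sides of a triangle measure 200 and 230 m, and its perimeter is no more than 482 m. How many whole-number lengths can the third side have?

22

Triangle inequality: 30 < x < 430. Perimeter ≤ 482 gives x ≤ 482 − 200 − 230 = 52.
So 30 < x ≤ 52; integers 31 through 52: 22 values.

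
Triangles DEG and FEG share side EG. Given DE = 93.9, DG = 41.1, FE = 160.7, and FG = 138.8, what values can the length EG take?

52.8 < EG < 135.0

From triangle DEG: |93.9 − 41.1| < EG < 93.9 + 41.1, i.e. 52.8 < EG < 135.0.
From triangle FEG: 21.9 < EG < 299.5.
Both must hold, so EG lies in the intersection.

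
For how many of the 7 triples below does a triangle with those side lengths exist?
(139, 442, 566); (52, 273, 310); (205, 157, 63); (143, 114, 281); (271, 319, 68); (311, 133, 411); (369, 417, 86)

(139,442,566): 139+442 > 566 → valid
(52,273,310): 52+273 > 310 → valid
(63,157,205): 63+157 > 205 → valid
(114,143,281): 114+143 ≤ 281 → not valid
(68,271,319): 68+271 > 319 → valid
(133,311,411): 133+311 > 411 → valid
(86,369,417): 86+369 > 417 → valid
6 of the 7 triples form a triangle.

6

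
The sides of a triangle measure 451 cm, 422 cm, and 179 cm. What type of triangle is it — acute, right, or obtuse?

Compare the square of the longest side to the sum of squares of the other two: 179² + 422² = 210125 > 203401 = 451².

acute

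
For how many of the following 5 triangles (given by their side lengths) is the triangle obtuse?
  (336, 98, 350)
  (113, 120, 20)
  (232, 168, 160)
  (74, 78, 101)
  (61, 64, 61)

(336,98,350): 98²+336² = 122500 = 350² → right
(113,120,20): 20²+113² = 13169 < 14400 = 120² → obtuse
(232,168,160): 160²+168² = 53824 = 232² → right
(74,78,101): 74²+78² = 11560 > 10201 = 101² → acute
(61,64,61): 61²+61² = 7442 > 4096 = 64² → acute
1 of the 5 is obtuse.

1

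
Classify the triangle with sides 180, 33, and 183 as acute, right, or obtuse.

Compare the square of the longest side to the sum of squares of the other two: 33² + 180² = 33489 = 183².

right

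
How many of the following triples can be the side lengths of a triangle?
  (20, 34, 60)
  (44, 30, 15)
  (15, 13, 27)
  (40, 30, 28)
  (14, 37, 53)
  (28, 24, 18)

4

(20,34,60): 20+34 ≤ 60 → not valid
(15,30,44): 15+30 > 44 → valid
(13,15,27): 13+15 > 27 → valid
(28,30,40): 28+30 > 40 → valid
(14,37,53): 14+37 ≤ 53 → not valid
(18,24,28): 18+24 > 28 → valid
4 of the 6 triples form a triangle.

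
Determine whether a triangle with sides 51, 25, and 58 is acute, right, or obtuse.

obtuse

Compare the square of the longest side to the sum of squares of the other two: 25² + 51² = 3226 < 3364 = 58².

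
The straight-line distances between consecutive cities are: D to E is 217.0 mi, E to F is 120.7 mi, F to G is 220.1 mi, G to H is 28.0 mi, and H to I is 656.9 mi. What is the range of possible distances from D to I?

71.1 ≤ DI ≤ 1242.7 mi

The maximum is all hops collinear in one direction: 217.0 + 120.7 + 220.1 + 28.0 + 656.9 = 1242.7.
The longest hop is 656.9; the others sum to 585.8. Folding the others back against it leaves at least 656.9 − 585.8 = 71.1.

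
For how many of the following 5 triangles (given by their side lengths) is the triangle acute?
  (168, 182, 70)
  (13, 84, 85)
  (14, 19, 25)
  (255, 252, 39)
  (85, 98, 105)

1

(168,182,70): 70²+168² = 33124 = 182² → right
(13,84,85): 13²+84² = 7225 = 85² → right
(14,19,25): 14²+19² = 557 < 625 = 25² → obtuse
(255,252,39): 39²+252² = 65025 = 255² → right
(85,98,105): 85²+98² = 16829 > 11025 = 105² → acute
1 of the 5 is acute.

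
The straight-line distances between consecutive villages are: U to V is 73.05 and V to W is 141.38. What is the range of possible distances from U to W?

By the triangle inequality, |73.05 − 141.38| ≤ UW ≤ 73.05 + 141.38.

68.33 ≤ UW ≤ 214.43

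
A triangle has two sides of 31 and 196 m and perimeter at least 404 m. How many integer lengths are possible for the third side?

Triangle inequality: 165 < x < 227. Perimeter ≥ 404 gives x ≥ 404 − 31 − 196 = 177.
So 177 ≤ x < 227; integers 177 through 226: 50 values.

50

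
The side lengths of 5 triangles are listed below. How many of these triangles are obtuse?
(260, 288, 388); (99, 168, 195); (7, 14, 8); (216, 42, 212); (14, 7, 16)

(260,288,388): 260²+288² = 150544 = 388² → right
(99,168,195): 99²+168² = 38025 = 195² → right
(7,14,8): 7²+8² = 113 < 196 = 14² → obtuse
(216,42,212): 42²+212² = 46708 > 46656 = 216² → acute
(14,7,16): 7²+14² = 245 < 256 = 16² → obtuse
2 of the 5 are obtuse.

2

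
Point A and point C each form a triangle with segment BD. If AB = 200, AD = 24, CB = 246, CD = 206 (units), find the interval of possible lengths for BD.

From triangle ABD: |200 − 24| < BD < 200 + 24, i.e. 176 < BD < 224.
From triangle CBD: 40 < BD < 452.
Both must hold, so BD lies in the intersection.

176 < BD < 224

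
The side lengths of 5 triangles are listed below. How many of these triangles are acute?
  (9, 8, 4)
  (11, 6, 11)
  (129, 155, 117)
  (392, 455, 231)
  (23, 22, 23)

3

(9,8,4): 4²+8² = 80 < 81 = 9² → obtuse
(11,6,11): 6²+11² = 157 > 121 = 11² → acute
(129,155,117): 117²+129² = 30330 > 24025 = 155² → acute
(392,455,231): 231²+392² = 207025 = 455² → right
(23,22,23): 22²+23² = 1013 > 529 = 23² → acute
3 of the 5 are acute.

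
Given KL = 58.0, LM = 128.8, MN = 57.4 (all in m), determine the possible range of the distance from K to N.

13.4 ≤ KN ≤ 244.2 m

The maximum is all hops collinear in one direction: 58.0 + 128.8 + 57.4 = 244.2.
The longest hop is 128.8; the others sum to 115.4. Folding the others back against it leaves at least 128.8 − 115.4 = 13.4.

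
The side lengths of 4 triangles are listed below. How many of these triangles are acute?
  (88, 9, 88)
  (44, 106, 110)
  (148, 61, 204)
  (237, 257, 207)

3

(88,9,88): 9²+88² = 7825 > 7744 = 88² → acute
(44,106,110): 44²+106² = 13172 > 12100 = 110² → acute
(148,61,204): 61²+148² = 25625 < 41616 = 204² → obtuse
(237,257,207): 207²+237² = 99018 > 66049 = 257² → acute
3 of the 4 are acute.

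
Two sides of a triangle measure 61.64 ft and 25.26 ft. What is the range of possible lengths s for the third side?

36.38 < s < 86.90

By the triangle inequality, s must be less than 61.64 + 25.26 = 86.90 and greater than |61.64 − 25.26| = 36.38.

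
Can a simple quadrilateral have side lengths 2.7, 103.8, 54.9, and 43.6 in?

For a quadrilateral, each side must be shorter than the sum of the others.
Here the longest side is 103.8, but the remaining 3 sides sum to only 101.2.

No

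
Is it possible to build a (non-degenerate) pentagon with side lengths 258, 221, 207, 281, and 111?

A pentagon exists iff every side is shorter than the sum of the others — equivalently, the longest side is less than the sum of the rest.
Longest side 281 < 797 (sum of the remaining 4), so yes.

Yes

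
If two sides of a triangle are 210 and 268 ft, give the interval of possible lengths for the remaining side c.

By the triangle inequality, c must be less than 210 + 268 = 478 and greater than |210 − 268| = 58.

58 < c < 478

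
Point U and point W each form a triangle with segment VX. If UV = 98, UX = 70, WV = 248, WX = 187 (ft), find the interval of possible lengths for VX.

61 < VX < 168

From triangle UVX: |98 − 70| < VX < 98 + 70, i.e. 28 < VX < 168.
From triangle WVX: 61 < VX < 435.
Both must hold, so VX lies in the intersection.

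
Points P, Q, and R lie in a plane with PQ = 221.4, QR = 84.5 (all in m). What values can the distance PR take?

By the triangle inequality, |221.4 − 84.5| ≤ PR ≤ 221.4 + 84.5.

136.9 ≤ PR ≤ 305.9 m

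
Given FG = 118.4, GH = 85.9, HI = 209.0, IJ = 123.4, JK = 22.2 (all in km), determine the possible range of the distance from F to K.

0 ≤ FK ≤ 558.9 km

The maximum is all hops collinear in one direction: 118.4 + 85.9 + 209.0 + 123.4 + 22.2 = 558.9.
The longest hop is 209.0; the others sum to 349.9. Since 209.0 ≤ 349.9, the path can fold back on itself completely, so the minimum distance is 0.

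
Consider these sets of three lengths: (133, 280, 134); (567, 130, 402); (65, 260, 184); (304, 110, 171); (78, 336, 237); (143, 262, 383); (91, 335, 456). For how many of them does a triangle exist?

1

(133,134,280): 133+134 ≤ 280 → not valid
(130,402,567): 130+402 ≤ 567 → not valid
(65,184,260): 65+184 ≤ 260 → not valid
(110,171,304): 110+171 ≤ 304 → not valid
(78,237,336): 78+237 ≤ 336 → not valid
(143,262,383): 143+262 > 383 → valid
(91,335,456): 91+335 ≤ 456 → not valid
1 of the 7 triples forms a triangle.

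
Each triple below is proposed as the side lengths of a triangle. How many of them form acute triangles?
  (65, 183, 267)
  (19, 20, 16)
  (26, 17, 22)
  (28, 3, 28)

3

(65,183,267): 65+183 ≤ 267, not a triangle
(19,20,16): 16²+19² = 617 > 400 = 20² → acute
(26,17,22): 17²+22² = 773 > 676 = 26² → acute
(28,3,28): 3²+28² = 793 > 784 = 28² → acute
3 of the 4 are acute.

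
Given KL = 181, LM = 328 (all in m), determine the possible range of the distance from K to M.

147 ≤ KM ≤ 509 m

By the triangle inequality, |181 − 328| ≤ KM ≤ 181 + 328.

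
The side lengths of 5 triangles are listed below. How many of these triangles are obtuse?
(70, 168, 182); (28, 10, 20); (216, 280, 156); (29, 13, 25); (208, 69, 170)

4

(70,168,182): 70²+168² = 33124 = 182² → right
(28,10,20): 10²+20² = 500 < 784 = 28² → obtuse
(216,280,156): 156²+216² = 70992 < 78400 = 280² → obtuse
(29,13,25): 13²+25² = 794 < 841 = 29² → obtuse
(208,69,170): 69²+170² = 33661 < 43264 = 208² → obtuse
4 of the 5 are obtuse.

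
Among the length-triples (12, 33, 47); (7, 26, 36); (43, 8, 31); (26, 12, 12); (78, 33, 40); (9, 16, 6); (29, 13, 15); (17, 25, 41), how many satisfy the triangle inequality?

(12,33,47): 12+33 ≤ 47 → not valid
(7,26,36): 7+26 ≤ 36 → not valid
(8,31,43): 8+31 ≤ 43 → not valid
(12,12,26): 12+12 ≤ 26 → not valid
(33,40,78): 33+40 ≤ 78 → not valid
(6,9,16): 6+9 ≤ 16 → not valid
(13,15,29): 13+15 ≤ 29 → not valid
(17,25,41): 17+25 > 41 → valid
1 of the 8 triples forms a triangle.

1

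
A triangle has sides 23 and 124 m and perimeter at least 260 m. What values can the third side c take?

Triangle inequality alone gives 101 < c < 147.
The perimeter condition gives c ≥ 260 − 23 − 124 = 113.
Intersecting the two: 113 ≤ c < 147.

113 ≤ c < 147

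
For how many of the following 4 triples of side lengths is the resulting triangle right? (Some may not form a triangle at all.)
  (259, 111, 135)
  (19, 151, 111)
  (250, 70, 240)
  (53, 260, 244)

1

(259,111,135): 111+135 ≤ 259, not a triangle
(19,151,111): 19+111 ≤ 151, not a triangle
(250,70,240): 70²+240² = 62500 = 250² → right
(53,260,244): 53²+244² = 62345 < 67600 = 260² → obtuse
1 of the 4 is right.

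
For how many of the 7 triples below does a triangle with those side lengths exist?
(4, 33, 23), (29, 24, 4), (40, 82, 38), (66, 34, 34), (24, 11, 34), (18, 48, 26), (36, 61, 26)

(4,23,33): 4+23 ≤ 33 → not valid
(4,24,29): 4+24 ≤ 29 → not valid
(38,40,82): 38+40 ≤ 82 → not valid
(34,34,66): 34+34 > 66 → valid
(11,24,34): 11+24 > 34 → valid
(18,26,48): 18+26 ≤ 48 → not valid
(26,36,61): 26+36 > 61 → valid
3 of the 7 triples form a triangle.

3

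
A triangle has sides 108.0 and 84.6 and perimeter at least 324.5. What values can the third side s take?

131.9 ≤ s < 192.6

Triangle inequality alone gives 23.4 < s < 192.6.
The perimeter condition gives s ≥ 324.5 − 108.0 − 84.6 = 131.9.
Intersecting the two: 131.9 ≤ s < 192.6.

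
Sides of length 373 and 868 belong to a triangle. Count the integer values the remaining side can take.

745

The third side lies in the open interval (495, 1241).
Integers from 496 to 1240 inclusive: 1240 − 496 + 1 = 745.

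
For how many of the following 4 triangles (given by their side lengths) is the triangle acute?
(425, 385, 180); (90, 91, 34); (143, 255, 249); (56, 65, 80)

3

(425,385,180): 180²+385² = 180625 = 425² → right
(90,91,34): 34²+90² = 9256 > 8281 = 91² → acute
(143,255,249): 143²+249² = 82450 > 65025 = 255² → acute
(56,65,80): 56²+65² = 7361 > 6400 = 80² → acute
3 of the 4 are acute.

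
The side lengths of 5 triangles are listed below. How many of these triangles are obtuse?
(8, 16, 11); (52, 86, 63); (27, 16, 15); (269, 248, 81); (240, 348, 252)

(8,16,11): 8²+11² = 185 < 256 = 16² → obtuse
(52,86,63): 52²+63² = 6673 < 7396 = 86² → obtuse
(27,16,15): 15²+16² = 481 < 729 = 27² → obtuse
(269,248,81): 81²+248² = 68065 < 72361 = 269² → obtuse
(240,348,252): 240²+252² = 121104 = 348² → right
4 of the 5 are obtuse.

4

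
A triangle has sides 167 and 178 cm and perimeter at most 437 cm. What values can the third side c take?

Triangle inequality alone gives 11 < c < 345.
The perimeter condition gives c ≤ 437 − 167 − 178 = 92.
Intersecting the two: 11 < c ≤ 92.

11 < c ≤ 92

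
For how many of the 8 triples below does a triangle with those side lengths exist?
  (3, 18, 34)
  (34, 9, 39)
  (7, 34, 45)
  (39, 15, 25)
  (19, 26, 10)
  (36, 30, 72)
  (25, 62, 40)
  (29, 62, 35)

(3,18,34): 3+18 ≤ 34 → not valid
(9,34,39): 9+34 > 39 → valid
(7,34,45): 7+34 ≤ 45 → not valid
(15,25,39): 15+25 > 39 → valid
(10,19,26): 10+19 > 26 → valid
(30,36,72): 30+36 ≤ 72 → not valid
(25,40,62): 25+40 > 62 → valid
(29,35,62): 29+35 > 62 → valid
5 of the 8 triples form a triangle.

5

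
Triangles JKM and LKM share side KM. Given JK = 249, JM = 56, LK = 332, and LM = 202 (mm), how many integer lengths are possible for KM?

From triangle JKM: 193 < KM < 305.
From triangle LKM: 130 < KM < 534.
Intersection: 193 < KM < 305, so integers 194 through 304: 111 values.

111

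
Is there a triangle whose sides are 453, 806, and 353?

No

The two shorter sides sum to 806, exactly equal to the longest side 806.
That gives only a degenerate (flat) triangle — the inequality must be strict.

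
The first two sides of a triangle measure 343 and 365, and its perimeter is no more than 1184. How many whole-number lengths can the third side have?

454

Triangle inequality: 22 < x < 708. Perimeter ≤ 1184 gives x ≤ 1184 − 343 − 365 = 476.
So 22 < x ≤ 476; integers 23 through 476: 454 values.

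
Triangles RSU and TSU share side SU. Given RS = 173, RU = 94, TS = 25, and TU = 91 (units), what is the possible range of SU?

From triangle RSU: |173 − 94| < SU < 173 + 94, i.e. 79 < SU < 267.
From triangle TSU: 66 < SU < 116.
Both must hold, so SU lies in the intersection.

79 < SU < 116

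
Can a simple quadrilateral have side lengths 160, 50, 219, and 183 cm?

Yes

A quadrilateral exists iff every side is shorter than the sum of the others — equivalently, the longest side is less than the sum of the rest.
Longest side 219 < 393 (sum of the remaining 3), so yes.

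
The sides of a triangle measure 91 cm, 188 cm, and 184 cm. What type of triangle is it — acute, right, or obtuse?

acute

Compare the square of the longest side to the sum of squares of the other two: 91² + 184² = 42137 > 35344 = 188².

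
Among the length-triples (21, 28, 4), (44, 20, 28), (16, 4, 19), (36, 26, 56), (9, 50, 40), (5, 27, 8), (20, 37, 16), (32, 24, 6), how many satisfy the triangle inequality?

(4,21,28): 4+21 ≤ 28 → not valid
(20,28,44): 20+28 > 44 → valid
(4,16,19): 4+16 > 19 → valid
(26,36,56): 26+36 > 56 → valid
(9,40,50): 9+40 ≤ 50 → not valid
(5,8,27): 5+8 ≤ 27 → not valid
(16,20,37): 16+20 ≤ 37 → not valid
(6,24,32): 6+24 ≤ 32 → not valid
3 of the 8 triples form a triangle.

3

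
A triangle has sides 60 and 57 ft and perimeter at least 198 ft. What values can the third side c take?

81 ≤ c < 117 ft

Triangle inequality alone gives 3 < c < 117.
The perimeter condition gives c ≥ 198 − 60 − 57 = 81.
Intersecting the two: 81 ≤ c < 117.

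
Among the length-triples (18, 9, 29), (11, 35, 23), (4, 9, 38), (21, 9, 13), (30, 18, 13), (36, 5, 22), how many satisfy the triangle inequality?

2

(9,18,29): 9+18 ≤ 29 → not valid
(11,23,35): 11+23 ≤ 35 → not valid
(4,9,38): 4+9 ≤ 38 → not valid
(9,13,21): 9+13 > 21 → valid
(13,18,30): 13+18 > 30 → valid
(5,22,36): 5+22 ≤ 36 → not valid
2 of the 6 triples form a triangle.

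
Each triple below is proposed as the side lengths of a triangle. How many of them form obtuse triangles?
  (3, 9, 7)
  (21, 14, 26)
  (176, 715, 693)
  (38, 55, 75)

(3,9,7): 3²+7² = 58 < 81 = 9² → obtuse
(21,14,26): 14²+21² = 637 < 676 = 26² → obtuse
(176,715,693): 176²+693² = 511225 = 715² → right
(38,55,75): 38²+55² = 4469 < 5625 = 75² → obtuse
3 of the 4 are obtuse.

3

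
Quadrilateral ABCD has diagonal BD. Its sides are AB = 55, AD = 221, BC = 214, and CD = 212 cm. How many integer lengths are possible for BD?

From triangle ABD: 166 < BD < 276.
From triangle CBD: 2 < BD < 426.
Intersection: 166 < BD < 276, so integers 167 through 275: 109 values.

109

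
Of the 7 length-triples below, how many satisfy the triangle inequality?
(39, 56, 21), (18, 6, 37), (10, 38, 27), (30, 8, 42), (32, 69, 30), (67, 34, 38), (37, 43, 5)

(21,39,56): 21+39 > 56 → valid
(6,18,37): 6+18 ≤ 37 → not valid
(10,27,38): 10+27 ≤ 38 → not valid
(8,30,42): 8+30 ≤ 42 → not valid
(30,32,69): 30+32 ≤ 69 → not valid
(34,38,67): 34+38 > 67 → valid
(5,37,43): 5+37 ≤ 43 → not valid
2 of the 7 triples form a triangle.

2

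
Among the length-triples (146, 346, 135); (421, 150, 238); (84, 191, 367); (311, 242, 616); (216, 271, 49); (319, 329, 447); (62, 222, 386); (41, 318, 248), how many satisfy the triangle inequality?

1

(135,146,346): 135+146 ≤ 346 → not valid
(150,238,421): 150+238 ≤ 421 → not valid
(84,191,367): 84+191 ≤ 367 → not valid
(242,311,616): 242+311 ≤ 616 → not valid
(49,216,271): 49+216 ≤ 271 → not valid
(319,329,447): 319+329 > 447 → valid
(62,222,386): 62+222 ≤ 386 → not valid
(41,248,318): 41+248 ≤ 318 → not valid
1 of the 8 triples forms a triangle.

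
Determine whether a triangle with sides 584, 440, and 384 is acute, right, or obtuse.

Compare the square of the longest side to the sum of squares of the other two: 384² + 440² = 341056 = 584².

right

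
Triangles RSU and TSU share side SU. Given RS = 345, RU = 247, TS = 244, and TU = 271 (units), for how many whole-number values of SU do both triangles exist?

416

From triangle RSU: 98 < SU < 592.
From triangle TSU: 27 < SU < 515.
Intersection: 98 < SU < 515, so integers 99 through 514: 416 values.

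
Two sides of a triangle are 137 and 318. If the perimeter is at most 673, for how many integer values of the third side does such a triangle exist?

Triangle inequality: 181 < x < 455. Perimeter ≤ 673 gives x ≤ 673 − 137 − 318 = 218.
So 181 < x ≤ 218; integers 182 through 218: 37 values.

37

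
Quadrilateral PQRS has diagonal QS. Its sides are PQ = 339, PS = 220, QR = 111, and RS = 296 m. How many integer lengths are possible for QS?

221

From triangle PQS: 119 < QS < 559.
From triangle RQS: 185 < QS < 407.
Intersection: 185 < QS < 407, so integers 186 through 406: 221 values.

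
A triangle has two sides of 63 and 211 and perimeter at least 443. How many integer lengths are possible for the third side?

Triangle inequality: 148 < x < 274. Perimeter ≥ 443 gives x ≥ 443 − 63 − 211 = 169.
So 169 ≤ x < 274; integers 169 through 273: 105 values.

105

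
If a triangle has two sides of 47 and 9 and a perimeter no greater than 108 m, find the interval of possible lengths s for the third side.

Triangle inequality alone gives 38 < s < 56.
The perimeter condition gives s ≤ 108 − 47 − 9 = 52.
Intersecting the two: 38 < s ≤ 52.

38 < s ≤ 52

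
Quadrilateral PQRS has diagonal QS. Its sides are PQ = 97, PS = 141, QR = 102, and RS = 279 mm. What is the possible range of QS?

177 < QS < 238

From triangle PQS: |97 − 141| < QS < 97 + 141, i.e. 44 < QS < 238.
From triangle RQS: 177 < QS < 381.
Both must hold, so QS lies in the intersection.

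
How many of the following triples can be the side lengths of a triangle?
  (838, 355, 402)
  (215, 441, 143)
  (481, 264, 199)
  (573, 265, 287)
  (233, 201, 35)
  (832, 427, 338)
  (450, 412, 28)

1

(355,402,838): 355+402 ≤ 838 → not valid
(143,215,441): 143+215 ≤ 441 → not valid
(199,264,481): 199+264 ≤ 481 → not valid
(265,287,573): 265+287 ≤ 573 → not valid
(35,201,233): 35+201 > 233 → valid
(338,427,832): 338+427 ≤ 832 → not valid
(28,412,450): 28+412 ≤ 450 → not valid
1 of the 7 triples forms a triangle.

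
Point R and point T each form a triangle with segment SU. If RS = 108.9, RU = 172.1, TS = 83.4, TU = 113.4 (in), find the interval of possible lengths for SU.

63.2 < SU < 196.8

From triangle RSU: |108.9 − 172.1| < SU < 108.9 + 172.1, i.e. 63.2 < SU < 281.0.
From triangle TSU: 30.0 < SU < 196.8.
Both must hold, so SU lies in the intersection.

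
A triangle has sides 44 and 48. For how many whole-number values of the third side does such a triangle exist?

87

The third side lies in the open interval (4, 92).
Integers from 5 to 91 inclusive: 91 − 5 + 1 = 87.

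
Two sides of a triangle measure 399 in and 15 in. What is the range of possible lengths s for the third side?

By the triangle inequality, s must be less than 399 + 15 = 414 and greater than |399 − 15| = 384.

384 < s < 414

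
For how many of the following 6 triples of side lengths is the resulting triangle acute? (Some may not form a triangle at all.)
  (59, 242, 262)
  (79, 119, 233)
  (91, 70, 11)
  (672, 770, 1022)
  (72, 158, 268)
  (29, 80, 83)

1

(59,242,262): 59²+242² = 62045 < 68644 = 262² → obtuse
(79,119,233): 79+119 ≤ 233, not a triangle
(91,70,11): 11+70 ≤ 91, not a triangle
(672,770,1022): 672²+770² = 1044484 = 1022² → right
(72,158,268): 72+158 ≤ 268, not a triangle
(29,80,83): 29²+80² = 7241 > 6889 = 83² → acute
1 of the 6 is acute.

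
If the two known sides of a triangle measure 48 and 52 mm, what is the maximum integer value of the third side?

The third side must be strictly less than 48 + 52 = 100.
The largest integer below 100 is 99.

99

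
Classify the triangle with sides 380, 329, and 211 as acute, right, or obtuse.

Compare the square of the longest side to the sum of squares of the other two: 211² + 329² = 152762 > 144400 = 380².

acute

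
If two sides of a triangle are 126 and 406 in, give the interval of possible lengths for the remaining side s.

By the triangle inequality, s must be less than 126 + 406 = 532 and greater than |126 − 406| = 280.

280 < s < 532 (in)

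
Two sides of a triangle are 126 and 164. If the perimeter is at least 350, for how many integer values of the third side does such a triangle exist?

230

Triangle inequality: 38 < x < 290. Perimeter ≥ 350 gives x ≥ 350 − 126 − 164 = 60.
So 60 ≤ x < 290; integers 60 through 289: 230 values.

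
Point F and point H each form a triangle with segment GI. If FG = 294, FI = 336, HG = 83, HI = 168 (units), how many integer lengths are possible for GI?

From triangle FGI: 42 < GI < 630.
From triangle HGI: 85 < GI < 251.
Intersection: 85 < GI < 251, so integers 86 through 250: 165 values.

165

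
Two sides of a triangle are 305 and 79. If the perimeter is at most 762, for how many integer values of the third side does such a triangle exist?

152

Triangle inequality: 226 < x < 384. Perimeter ≤ 762 gives x ≤ 762 − 305 − 79 = 378.
So 226 < x ≤ 378; integers 227 through 378: 152 values.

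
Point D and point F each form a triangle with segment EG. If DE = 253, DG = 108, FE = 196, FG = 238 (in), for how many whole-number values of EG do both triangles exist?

From triangle DEG: 145 < EG < 361.
From triangle FEG: 42 < EG < 434.
Intersection: 145 < EG < 361, so integers 146 through 360: 215 values.

215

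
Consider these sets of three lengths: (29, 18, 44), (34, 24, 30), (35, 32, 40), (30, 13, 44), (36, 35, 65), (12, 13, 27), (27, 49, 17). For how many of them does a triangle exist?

(18,29,44): 18+29 > 44 → valid
(24,30,34): 24+30 > 34 → valid
(32,35,40): 32+35 > 40 → valid
(13,30,44): 13+30 ≤ 44 → not valid
(35,36,65): 35+36 > 65 → valid
(12,13,27): 12+13 ≤ 27 → not valid
(17,27,49): 17+27 ≤ 49 → not valid
4 of the 7 triples form a triangle.

4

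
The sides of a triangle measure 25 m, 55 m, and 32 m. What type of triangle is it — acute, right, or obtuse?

Compare the square of the longest side to the sum of squares of the other two: 25² + 32² = 1649 < 3025 = 55².

obtuse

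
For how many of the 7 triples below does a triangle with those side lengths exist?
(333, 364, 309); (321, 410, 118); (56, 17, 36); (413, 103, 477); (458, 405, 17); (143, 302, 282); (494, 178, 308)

4

(309,333,364): 309+333 > 364 → valid
(118,321,410): 118+321 > 410 → valid
(17,36,56): 17+36 ≤ 56 → not valid
(103,413,477): 103+413 > 477 → valid
(17,405,458): 17+405 ≤ 458 → not valid
(143,282,302): 143+282 > 302 → valid
(178,308,494): 178+308 ≤ 494 → not valid
4 of the 7 triples form a triangle.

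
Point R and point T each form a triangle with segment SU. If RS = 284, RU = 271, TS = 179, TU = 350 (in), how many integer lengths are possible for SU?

From triangle RSU: 13 < SU < 555.
From triangle TSU: 171 < SU < 529.
Intersection: 171 < SU < 529, so integers 172 through 528: 357 values.

357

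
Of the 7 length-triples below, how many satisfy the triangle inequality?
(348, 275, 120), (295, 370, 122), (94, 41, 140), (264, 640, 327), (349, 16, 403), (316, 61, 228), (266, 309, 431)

3

(120,275,348): 120+275 > 348 → valid
(122,295,370): 122+295 > 370 → valid
(41,94,140): 41+94 ≤ 140 → not valid
(264,327,640): 264+327 ≤ 640 → not valid
(16,349,403): 16+349 ≤ 403 → not valid
(61,228,316): 61+228 ≤ 316 → not valid
(266,309,431): 266+309 > 431 → valid
3 of the 7 triples form a triangle.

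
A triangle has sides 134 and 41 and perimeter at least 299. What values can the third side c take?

124 ≤ c < 175

Triangle inequality alone gives 93 < c < 175.
The perimeter condition gives c ≥ 299 − 134 − 41 = 124.
Intersecting the two: 124 ≤ c < 175.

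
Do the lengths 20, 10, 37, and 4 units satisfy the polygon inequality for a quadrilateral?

For a quadrilateral, each side must be shorter than the sum of the others.
Here the longest side is 37, but the remaining 3 sides sum to only 34.

No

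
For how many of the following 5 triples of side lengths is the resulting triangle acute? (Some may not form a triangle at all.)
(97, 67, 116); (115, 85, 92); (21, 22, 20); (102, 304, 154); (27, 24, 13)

4

(97,67,116): 67²+97² = 13898 > 13456 = 116² → acute
(115,85,92): 85²+92² = 15689 > 13225 = 115² → acute
(21,22,20): 20²+21² = 841 > 484 = 22² → acute
(102,304,154): 102+154 ≤ 304, not a triangle
(27,24,13): 13²+24² = 745 > 729 = 27² → acute
4 of the 5 are acute.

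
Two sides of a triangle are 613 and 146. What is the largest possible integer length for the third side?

758

The third side must be strictly less than 613 + 146 = 759.
The largest integer below 759 is 758.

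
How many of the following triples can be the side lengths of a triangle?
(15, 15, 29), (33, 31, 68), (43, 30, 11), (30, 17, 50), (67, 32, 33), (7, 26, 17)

1

(15,15,29): 15+15 > 29 → valid
(31,33,68): 31+33 ≤ 68 → not valid
(11,30,43): 11+30 ≤ 43 → not valid
(17,30,50): 17+30 ≤ 50 → not valid
(32,33,67): 32+33 ≤ 67 → not valid
(7,17,26): 7+17 ≤ 26 → not valid
1 of the 6 triples forms a triangle.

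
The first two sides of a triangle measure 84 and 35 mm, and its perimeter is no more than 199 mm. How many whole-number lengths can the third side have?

Triangle inequality: 49 < x < 119. Perimeter ≤ 199 gives x ≤ 199 − 84 − 35 = 80.
So 49 < x ≤ 80; integers 50 through 80: 31 values.

31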